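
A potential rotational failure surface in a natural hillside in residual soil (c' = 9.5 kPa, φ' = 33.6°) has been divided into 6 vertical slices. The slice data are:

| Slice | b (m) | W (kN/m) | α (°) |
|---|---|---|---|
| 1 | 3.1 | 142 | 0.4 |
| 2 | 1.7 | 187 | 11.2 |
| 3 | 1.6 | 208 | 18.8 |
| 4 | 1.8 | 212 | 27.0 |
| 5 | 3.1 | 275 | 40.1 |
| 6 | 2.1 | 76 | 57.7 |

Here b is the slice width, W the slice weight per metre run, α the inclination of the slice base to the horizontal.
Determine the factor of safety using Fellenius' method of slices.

Ordinary method of slices: FS = Σ[c'·Δl_i + (W_i cosα_i)·tanφ'] / Σ W_i sinα_i, with Δl_i = b_i / cosα_i.
Slice 1: Δl = 3.1/cos0.4° = 3.100 m; N'_1 = 142·cos0.4° = 142.0; c'Δl = 29.45; W sinα = 1.0
Slice 2: Δl = 1.7/cos11.2° = 1.733 m; N'_2 = 187·cos11.2° = 183.4; c'Δl = 16.46; W sinα = 36.3
Slice 3: Δl = 1.6/cos18.8° = 1.690 m; N'_3 = 208·cos18.8° = 196.9; c'Δl = 16.06; W sinα = 67.0
Slice 4: Δl = 1.8/cos27.0° = 2.020 m; N'_4 = 212·cos27.0° = 188.9; c'Δl = 19.19; W sinα = 96.2
Slice 5: Δl = 3.1/cos40.1° = 4.053 m; N'_5 = 275·cos40.1° = 210.4; c'Δl = 38.50; W sinα = 177.1
Slice 6: Δl = 2.1/cos57.7° = 3.930 m; N'_6 = 76·cos57.7° = 40.6; c'Δl = 37.33; W sinα = 64.2
Σc'Δl = 157.0 kN/m; ΣN' = 962.2 kN/m; ΣW sinα = 442.0 kN/m
Resisting = 157.0 + 962.2·tan33.6° = 157.0 + 639.3 = 796.3 kN/m
FS = 796.3 / 442.0 = 1.802

FS = 1.80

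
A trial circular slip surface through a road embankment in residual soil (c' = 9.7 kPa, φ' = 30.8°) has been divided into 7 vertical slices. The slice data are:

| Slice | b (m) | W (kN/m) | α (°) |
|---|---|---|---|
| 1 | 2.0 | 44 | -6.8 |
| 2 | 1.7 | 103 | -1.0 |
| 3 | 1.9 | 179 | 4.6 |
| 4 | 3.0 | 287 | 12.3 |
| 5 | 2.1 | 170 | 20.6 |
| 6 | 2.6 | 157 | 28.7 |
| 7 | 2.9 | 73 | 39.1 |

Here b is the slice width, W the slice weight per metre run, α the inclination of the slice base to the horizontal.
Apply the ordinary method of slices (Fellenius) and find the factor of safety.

Ordinary method of slices: FS = Σ[c'·Δl_i + (W_i cosα_i)·tanφ'] / Σ W_i sinα_i, with Δl_i = b_i / cosα_i.
Slice 1: Δl = 2.0/cos(-6.8°) = 2.014 m; N'_1 = 44·cos(-6.8°) = 43.7; c'Δl = 19.54; W sinα = -5.2
Slice 2: Δl = 1.7/cos(-1.0°) = 1.700 m; N'_2 = 103·cos(-1.0°) = 103.0; c'Δl = 16.49; W sinα = -1.8
Slice 3: Δl = 1.9/cos4.6° = 1.906 m; N'_3 = 179·cos4.6° = 178.4; c'Δl = 18.49; W sinα = 14.4
Slice 4: Δl = 3.0/cos12.3° = 3.070 m; N'_4 = 287·cos12.3° = 280.4; c'Δl = 29.78; W sinα = 61.1
Slice 5: Δl = 2.1/cos20.6° = 2.243 m; N'_5 = 170·cos20.6° = 159.1; c'Δl = 21.76; W sinα = 59.8
Slice 6: Δl = 2.6/cos28.7° = 2.964 m; N'_6 = 157·cos28.7° = 137.7; c'Δl = 28.75; W sinα = 75.4
Slice 7: Δl = 2.9/cos39.1° = 3.737 m; N'_7 = 73·cos39.1° = 56.7; c'Δl = 36.25; W sinα = 46.0
Σc'Δl = 171.1 kN/m; ΣN' = 959.0 kN/m; ΣW sinα = 249.7 kN/m
Resisting = 171.1 + 959.0·tan30.8° = 171.1 + 571.7 = 742.7 kN/m
FS = 742.7 / 249.7 = 2.974

FS = 2.97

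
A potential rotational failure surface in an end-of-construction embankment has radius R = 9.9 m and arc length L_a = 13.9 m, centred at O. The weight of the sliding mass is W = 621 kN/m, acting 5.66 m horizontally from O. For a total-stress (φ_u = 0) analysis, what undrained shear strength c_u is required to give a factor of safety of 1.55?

c_u = 39.6 kPa

FS = c_u·L_a·R / (W·d), so c_u = FS·W·d / (L_a·R).
c_u = 1.55·621·5.66 / (13.90·9.9) = 5448.0 / 137.61 = 39.59 kPa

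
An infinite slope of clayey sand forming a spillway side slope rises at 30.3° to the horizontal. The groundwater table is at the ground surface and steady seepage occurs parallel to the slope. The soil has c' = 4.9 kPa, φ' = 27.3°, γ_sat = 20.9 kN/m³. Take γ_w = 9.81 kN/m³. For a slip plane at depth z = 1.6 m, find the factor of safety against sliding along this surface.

FS = 0.81

With seepage parallel to the slope and the water table at the surface, the effective normal stress on the slip plane uses the buoyant unit weight γ' = γ_sat − γ_w while the driving shear stress uses γ_sat:
FS = [c' + γ' z cos²β tanφ'] / [γ_sat z sinβ cosβ]
γ' = 20.9 − 9.81 = 11.09 kN/m³
Numerator = 4.9 + 11.09·1.6·cos²30.3°·tan27.3° = 4.9 + 11.09·1.6·0.7455·0.5161 = 11.727 kPa
Denominator = 20.9·1.6·sin30.3°·cos30.3° = 20.9·1.6·0.5045·0.8634 = 14.567 kPa
FS = 11.727 / 14.567 = 0.805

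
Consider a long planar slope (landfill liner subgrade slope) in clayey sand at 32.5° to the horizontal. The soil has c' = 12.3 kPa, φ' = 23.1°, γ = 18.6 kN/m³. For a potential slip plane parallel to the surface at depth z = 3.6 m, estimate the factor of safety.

FS = 1.07

For an infinite slope with a slip plane parallel to the surface (no pore pressure): FS = [c' + γz cos²β tanφ'] / [γz sinβ cosβ].
γz = 18.6·3.6 = 66.96 kN/m²
Numerator = 12.3 + 66.96·cos²32.5°·tan23.1° = 12.3 + 66.96·0.7113·0.4265 = 32.616 kPa
Denominator = 66.96·sin32.5°·cos32.5° = 66.96·0.5373·0.8434 = 30.343 kPa
FS = 32.616 / 30.343 = 1.075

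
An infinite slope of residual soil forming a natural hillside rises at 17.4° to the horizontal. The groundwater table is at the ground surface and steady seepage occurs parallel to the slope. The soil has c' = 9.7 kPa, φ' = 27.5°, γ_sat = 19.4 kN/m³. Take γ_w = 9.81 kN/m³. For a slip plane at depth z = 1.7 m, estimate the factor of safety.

FS = 1.85

With seepage parallel to the slope and the water table at the surface, the effective normal stress on the slip plane uses the buoyant unit weight γ' = γ_sat − γ_w while the driving shear stress uses γ_sat:
FS = [c' + γ' z cos²β tanφ'] / [γ_sat z sinβ cosβ]
γ' = 19.4 − 9.81 = 9.59 kN/m³
Numerator = 9.7 + 9.59·1.7·cos²17.4°·tan27.5° = 9.7 + 9.59·1.7·0.9106·0.5206 = 17.428 kPa
Denominator = 19.4·1.7·sin17.4°·cos17.4° = 19.4·1.7·0.2990·0.9542 = 9.411 kPa
FS = 17.428 / 9.411 = 1.852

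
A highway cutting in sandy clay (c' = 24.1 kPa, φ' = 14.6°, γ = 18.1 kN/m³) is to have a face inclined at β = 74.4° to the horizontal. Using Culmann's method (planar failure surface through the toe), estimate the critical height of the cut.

H_c = 9.99 m

Culmann's analysis gives the critical failure plane at α_cr = (β + φ')/2 = (74.4 + 14.6)/2 = 44.5°, and the critical height
H_c = (4c'/γ) · sinβ cosφ' / [1 − cos(β − φ')]
    = (4·24.1/18.1) · sin74.4°·cos14.6° / [1 − cos(59.8°)]
    = 5.326 · 0.9632·0.9677 / [1 − 0.5030]
    = 5.326 · 0.9321 / 0.4970
    = 9.99 m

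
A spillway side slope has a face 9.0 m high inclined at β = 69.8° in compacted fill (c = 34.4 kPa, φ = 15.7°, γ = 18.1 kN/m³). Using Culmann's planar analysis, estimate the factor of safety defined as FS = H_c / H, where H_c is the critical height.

H_c = (4c/γ) · sinβ cosφ / [1 − cos(β − φ)]
    = (4·34.4/18.1) · sin69.8°·cos15.7° / [1 − cos54.1°]
    = 7.602 · 0.9035 / 0.4136 = 16.61 m
FS = H_c / H = 16.61 / 9.0 = 1.845

FS = 1.85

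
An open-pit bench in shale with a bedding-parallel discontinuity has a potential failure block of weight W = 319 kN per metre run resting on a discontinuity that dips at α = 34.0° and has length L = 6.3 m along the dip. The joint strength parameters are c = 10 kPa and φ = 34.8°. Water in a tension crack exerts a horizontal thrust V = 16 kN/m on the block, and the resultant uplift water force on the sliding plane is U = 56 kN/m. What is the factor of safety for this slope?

FS = 1.05

Resolving the block weight along and normal to the plane and applying the Mohr–Coulomb strength on the joint:
N' = W cosα − U − V sinα = 319·cos34.0° − 56 − 16·sin34.0° = 199.5 kN/m
Driving force T = W sinα + V cosα = 319·sin34.0° + 16·cos34.0° = 191.6 kN/m
Resisting force R = c·L + N'·tanφ = 10·6.3 + 199.5·tan34.8° = 63.0 + 138.7 = 201.7 kN/m
FS = R / T = 201.7 / 191.6 = 1.052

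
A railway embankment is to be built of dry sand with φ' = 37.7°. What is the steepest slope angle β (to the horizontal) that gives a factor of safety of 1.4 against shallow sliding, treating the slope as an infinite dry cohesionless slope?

β = 28.9°

For an infinite dry cohesionless slope FS = tanφ'/tanβ, so tanβ = tanφ' / FS.
tanβ = tan37.7° / 1.4 = 0.7729 / 1.4 = 0.5521
β = arctan(0.5521) = 28.90°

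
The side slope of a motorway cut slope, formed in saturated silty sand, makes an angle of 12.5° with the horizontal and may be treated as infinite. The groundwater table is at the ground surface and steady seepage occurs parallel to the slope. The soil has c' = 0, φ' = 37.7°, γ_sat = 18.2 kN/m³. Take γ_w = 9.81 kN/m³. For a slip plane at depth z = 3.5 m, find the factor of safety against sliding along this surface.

FS = 1.61

With seepage parallel to the slope and the water table at the surface, the effective normal stress on the slip plane uses the buoyant unit weight γ' = γ_sat − γ_w while the driving shear stress uses γ_sat:
FS = [c' + γ' z cos²β tanφ'] / [γ_sat z sinβ cosβ]
(For c' = 0 this reduces to FS = (γ'/γ_sat)·tanφ'/tanβ.)
γ' = 18.2 − 9.81 = 8.39 kN/m³
Numerator = 0.0 + 8.39·3.5·cos²12.5°·tan37.7° = 0.0 + 8.39·3.5·0.9532·0.7729 = 21.633 kPa
Denominator = 18.2·3.5·sin12.5°·cos12.5° = 18.2·3.5·0.2164·0.9763 = 13.460 kPa
FS = 21.633 / 13.460 = 1.607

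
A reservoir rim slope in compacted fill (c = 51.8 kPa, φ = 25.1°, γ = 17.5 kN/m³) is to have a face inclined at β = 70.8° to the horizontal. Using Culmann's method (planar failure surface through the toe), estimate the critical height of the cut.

H_c = 33.57 m

Culmann's analysis gives the critical failure plane at α_cr = (β + φ)/2 = (70.8 + 25.1)/2 = 48.0°, and the critical height
H_c = (4c/γ) · sinβ cosφ / [1 − cos(β − φ)]
    = (4·51.8/17.5) · sin70.8°·cos25.1° / [1 − cos(45.7°)]
    = 11.840 · 0.9444·0.9056 / [1 − 0.6984]
    = 11.840 · 0.8552 / 0.3016
    = 33.57 m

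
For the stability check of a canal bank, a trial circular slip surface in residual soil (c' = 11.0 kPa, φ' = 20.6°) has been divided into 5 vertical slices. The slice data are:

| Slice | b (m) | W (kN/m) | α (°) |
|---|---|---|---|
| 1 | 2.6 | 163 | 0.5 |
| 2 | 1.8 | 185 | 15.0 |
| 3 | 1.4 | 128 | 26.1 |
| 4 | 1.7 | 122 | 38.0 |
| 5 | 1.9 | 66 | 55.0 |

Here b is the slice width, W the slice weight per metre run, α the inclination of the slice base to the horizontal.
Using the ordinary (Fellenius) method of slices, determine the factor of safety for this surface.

FS = 1.48

Ordinary method of slices: FS = Σ[c'·Δl_i + (W_i cosα_i)·tanφ'] / Σ W_i sinα_i, with Δl_i = b_i / cosα_i.
Slice 1: Δl = 2.6/cos0.5° = 2.600 m; N'_1 = 163·cos0.5° = 163.0; c'Δl = 28.60; W sinα = 1.4
Slice 2: Δl = 1.8/cos15.0° = 1.863 m; N'_2 = 185·cos15.0° = 178.7; c'Δl = 20.50; W sinα = 47.9
Slice 3: Δl = 1.4/cos26.1° = 1.559 m; N'_3 = 128·cos26.1° = 114.9; c'Δl = 17.15; W sinα = 56.3
Slice 4: Δl = 1.7/cos38.0° = 2.157 m; N'_4 = 122·cos38.0° = 96.1; c'Δl = 23.73; W sinα = 75.1
Slice 5: Δl = 1.9/cos55.0° = 3.313 m; N'_5 = 66·cos55.0° = 37.9; c'Δl = 36.44; W sinα = 54.1
Σc'Δl = 126.4 kN/m; ΣN' = 590.6 kN/m; ΣW sinα = 234.8 kN/m
Resisting = 126.4 + 590.6·tan20.6° = 126.4 + 222.0 = 348.4 kN/m
FS = 348.4 / 234.8 = 1.484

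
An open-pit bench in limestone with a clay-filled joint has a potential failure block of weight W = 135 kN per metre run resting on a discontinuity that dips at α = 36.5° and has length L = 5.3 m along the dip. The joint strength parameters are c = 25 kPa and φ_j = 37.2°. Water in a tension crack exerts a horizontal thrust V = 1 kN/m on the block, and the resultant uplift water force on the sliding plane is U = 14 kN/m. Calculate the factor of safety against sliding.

Resolving the block weight along and normal to the plane and applying the Mohr–Coulomb strength on the joint:
N' = W cosα − U − V sinα = 135·cos36.5° − 14 − 1·sin36.5° = 93.9 kN/m
Driving force T = W sinα + V cosα = 135·sin36.5° + 1·cos36.5° = 81.1 kN/m
Resisting force R = c·L + N'·tanφ_j = 25·5.3 + 93.9·tan37.2° = 132.5 + 71.3 = 203.8 kN/m
FS = R / T = 203.8 / 81.1 = 2.513

FS = 2.51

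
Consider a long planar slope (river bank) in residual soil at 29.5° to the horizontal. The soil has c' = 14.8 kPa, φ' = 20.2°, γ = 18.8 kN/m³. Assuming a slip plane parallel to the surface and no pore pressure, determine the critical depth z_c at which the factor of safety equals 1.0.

z_c = 5.25 m

Setting FS = 1.00 in FS = [c' + γz cos²β tanφ'] / [γz sinβ cosβ] and solving for z:
z = c' / [γ cosβ (FS·sinβ − cosβ·tanφ')]
  = 14.8 / [18.8·cos29.5°·(1.00·sin29.5° − cos29.5°·tan20.2°)]
  = 14.8 / [18.8·0.8704·(1.00·0.4924 − 0.8704·0.3679)]
  = 14.8 / 2.8176 = 5.253 m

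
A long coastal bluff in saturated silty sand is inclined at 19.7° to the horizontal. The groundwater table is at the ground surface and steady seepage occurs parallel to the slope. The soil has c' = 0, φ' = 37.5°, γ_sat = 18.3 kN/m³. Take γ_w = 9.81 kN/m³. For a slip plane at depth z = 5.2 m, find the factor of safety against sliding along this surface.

With seepage parallel to the slope and the water table at the surface, the effective normal stress on the slip plane uses the buoyant unit weight γ' = γ_sat − γ_w while the driving shear stress uses γ_sat:
FS = [c' + γ' z cos²β tanφ'] / [γ_sat z sinβ cosβ]
(For c' = 0 this reduces to FS = (γ'/γ_sat)·tanφ'/tanβ.)
γ' = 18.3 − 9.81 = 8.49 kN/m³
Numerator = 0.0 + 8.49·5.2·cos²19.7°·tan37.5° = 0.0 + 8.49·5.2·0.8864·0.7673 = 30.027 kPa
Denominator = 18.3·5.2·sin19.7°·cos19.7° = 18.3·5.2·0.3371·0.9415 = 30.200 kPa
FS = 30.027 / 30.200 = 0.994

FS = 0.99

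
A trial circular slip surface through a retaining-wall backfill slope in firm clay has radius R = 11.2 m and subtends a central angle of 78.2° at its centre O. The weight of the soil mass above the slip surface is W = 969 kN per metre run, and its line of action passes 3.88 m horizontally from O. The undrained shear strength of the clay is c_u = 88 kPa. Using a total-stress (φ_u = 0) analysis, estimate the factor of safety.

Taking moments about the centre O, the resisting moment is provided by the undrained shear strength acting along the arc:
Arc length L_a = R·θ = 11.2·(78.2°·π/180) = 11.2·1.3648 = 15.29 m
M_R = c_u·L_a·R = 88·15.29·11.2 = 15066.2 kN·m/m
M_D = W·d = 969·3.88 = 3759.7 kN·m/m
FS = M_R / M_D = 15066.2 / 3759.7 = 4.007

FS = 4.01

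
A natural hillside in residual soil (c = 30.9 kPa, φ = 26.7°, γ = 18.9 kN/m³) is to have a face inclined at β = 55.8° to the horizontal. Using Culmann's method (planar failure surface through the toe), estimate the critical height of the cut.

H_c = 38.28 m

Culmann's analysis gives the critical failure plane at α_cr = (β + φ)/2 = (55.8 + 26.7)/2 = 41.2°, and the critical height
H_c = (4c/γ) · sinβ cosφ / [1 − cos(β − φ)]
    = (4·30.9/18.9) · sin55.8°·cos26.7° / [1 − cos(29.1°)]
    = 6.540 · 0.8271·0.8934 / [1 − 0.8738]
    = 6.540 · 0.7389 / 0.1262
    = 38.28 m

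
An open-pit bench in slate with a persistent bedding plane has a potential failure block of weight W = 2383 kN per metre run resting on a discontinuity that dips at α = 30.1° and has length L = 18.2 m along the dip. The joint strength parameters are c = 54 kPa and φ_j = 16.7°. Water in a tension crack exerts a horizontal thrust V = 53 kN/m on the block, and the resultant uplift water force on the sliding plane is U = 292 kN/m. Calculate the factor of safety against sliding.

Resolving the block weight along and normal to the plane and applying the Mohr–Coulomb strength on the joint:
N' = W cosα − U − V sinα = 2383·cos30.1° − 292 − 53·sin30.1° = 1743.1 kN/m
Driving force T = W sinα + V cosα = 2383·sin30.1° + 53·cos30.1° = 1241.0 kN/m
Resisting force R = c·L + N'·tanφ_j = 54·18.2 + 1743.1·tan16.7° = 982.8 + 522.9 = 1505.7 kN/m
FS = R / T = 1505.7 / 1241.0 = 1.213

FS = 1.21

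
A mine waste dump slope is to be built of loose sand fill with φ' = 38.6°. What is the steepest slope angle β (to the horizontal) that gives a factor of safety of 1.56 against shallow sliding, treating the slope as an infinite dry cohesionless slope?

β = 27.1°

For an infinite dry cohesionless slope FS = tanφ'/tanβ, so tanβ = tanφ' / FS.
tanβ = tan38.6° / 1.56 = 0.7983 / 1.56 = 0.5117
β = arctan(0.5117) = 27.10°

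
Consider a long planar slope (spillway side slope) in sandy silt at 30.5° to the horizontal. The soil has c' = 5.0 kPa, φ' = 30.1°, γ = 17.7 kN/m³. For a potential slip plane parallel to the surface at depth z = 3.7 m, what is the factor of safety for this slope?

For an infinite slope with a slip plane parallel to the surface (no pore pressure): FS = [c' + γz cos²β tanφ'] / [γz sinβ cosβ].
γz = 17.7·3.7 = 65.49 kN/m²
Numerator = 5.0 + 65.49·cos²30.5°·tan30.1° = 5.0 + 65.49·0.7424·0.5797 = 33.184 kPa
Denominator = 65.49·sin30.5°·cos30.5° = 65.49·0.5075·0.8616 = 28.639 kPa
FS = 33.184 / 28.639 = 1.159

FS = 1.16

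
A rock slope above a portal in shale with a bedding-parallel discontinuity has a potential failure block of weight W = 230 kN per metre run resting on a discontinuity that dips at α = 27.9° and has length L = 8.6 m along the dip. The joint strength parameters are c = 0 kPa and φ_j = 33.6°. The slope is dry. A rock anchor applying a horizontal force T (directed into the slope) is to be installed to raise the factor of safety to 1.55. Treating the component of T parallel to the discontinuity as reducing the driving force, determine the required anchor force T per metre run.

Resolving forces along and normal to the sliding plane, with the horizontal anchor force T adding T·sinα to the effective normal force and T·cosα acting up the plane against the driving force:
FS = [cL + (W cosα + T sinα) tanφ_j] / [W sinα − T cosα]
Without the anchor: N' = 203.3 kN/m, driving T_d = 107.6 kN/m, resisting R = 0·8.6 + 203.3·tan33.6° = 135.0 kN/m, FS = 1.25.
Setting FS = 1.55 and solving for T:
1.55·(107.6 − T cos27.9°) = 135.0 + T sin27.9°·tan33.6°
T·(sin27.9°·tan33.6° + 1.55·cos27.9°) = 1.55·107.6 − 135.0
T·(0.4679·0.6644 + 1.55·0.8838) = 166.8 − 135.0 = 31.8
T·1.6807 = 31.8
T = 18.9 kN/m

T = 19 kN/m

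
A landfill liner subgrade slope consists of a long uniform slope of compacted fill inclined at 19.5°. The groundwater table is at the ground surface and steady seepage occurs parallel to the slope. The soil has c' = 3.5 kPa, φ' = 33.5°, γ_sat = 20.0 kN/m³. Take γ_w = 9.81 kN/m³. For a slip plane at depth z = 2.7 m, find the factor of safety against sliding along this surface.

FS = 1.16

With seepage parallel to the slope and the water table at the surface, the effective normal stress on the slip plane uses the buoyant unit weight γ' = γ_sat − γ_w while the driving shear stress uses γ_sat:
FS = [c' + γ' z cos²β tanφ'] / [γ_sat z sinβ cosβ]
γ' = 20.0 − 9.81 = 10.19 kN/m³
Numerator = 3.5 + 10.19·2.7·cos²19.5°·tan33.5° = 3.5 + 10.19·2.7·0.8886·0.6619 = 19.681 kPa
Denominator = 20.0·2.7·sin19.5°·cos19.5° = 20.0·2.7·0.3338·0.9426 = 16.992 kPa
FS = 19.681 / 16.992 = 1.158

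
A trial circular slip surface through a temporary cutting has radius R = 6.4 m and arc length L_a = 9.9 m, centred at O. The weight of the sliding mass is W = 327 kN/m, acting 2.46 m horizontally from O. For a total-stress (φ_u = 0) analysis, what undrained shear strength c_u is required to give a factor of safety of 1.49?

c_u = 18.9 kPa

FS = c_u·L_a·R / (W·d), so c_u = FS·W·d / (L_a·R).
c_u = 1.49·327·2.46 / (9.90·6.4) = 1198.6 / 63.36 = 18.92 kPa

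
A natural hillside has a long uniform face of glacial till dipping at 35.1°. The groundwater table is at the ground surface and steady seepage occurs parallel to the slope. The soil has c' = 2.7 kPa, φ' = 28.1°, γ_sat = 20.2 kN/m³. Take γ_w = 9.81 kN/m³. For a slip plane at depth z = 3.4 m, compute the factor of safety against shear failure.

With seepage parallel to the slope and the water table at the surface, the effective normal stress on the slip plane uses the buoyant unit weight γ' = γ_sat − γ_w while the driving shear stress uses γ_sat:
FS = [c' + γ' z cos²β tanφ'] / [γ_sat z sinβ cosβ]
γ' = 20.2 − 9.81 = 10.39 kN/m³
Numerator = 2.7 + 10.39·3.4·cos²35.1°·tan28.1° = 2.7 + 10.39·3.4·0.6694·0.5340 = 15.326 kPa
Denominator = 20.2·3.4·sin35.1°·cos35.1° = 20.2·3.4·0.5750·0.8181 = 32.310 kPa
FS = 15.326 / 32.310 = 0.474

FS = 0.47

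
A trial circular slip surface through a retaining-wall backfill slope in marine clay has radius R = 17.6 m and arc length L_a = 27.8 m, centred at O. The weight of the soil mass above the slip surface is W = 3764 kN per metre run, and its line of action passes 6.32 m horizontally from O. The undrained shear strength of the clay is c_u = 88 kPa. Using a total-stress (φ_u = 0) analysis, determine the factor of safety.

FS = 1.81

Taking moments about the centre O, the resisting moment is provided by the undrained shear strength acting along the arc:
M_R = c_u·L_a·R = 88·27.80·17.6 = 43056.6 kN·m/m
M_D = W·d = 3764·6.32 = 23788.5 kN·m/m
FS = M_R / M_D = 43056.6 / 23788.5 = 1.810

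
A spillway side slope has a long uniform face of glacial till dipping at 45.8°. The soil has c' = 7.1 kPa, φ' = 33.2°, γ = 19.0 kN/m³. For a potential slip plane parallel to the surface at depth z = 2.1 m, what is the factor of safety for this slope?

FS = 0.99

For an infinite slope with a slip plane parallel to the surface (no pore pressure): FS = [c' + γz cos²β tanφ'] / [γz sinβ cosβ].
γz = 19.0·2.1 = 39.90 kN/m²
Numerator = 7.1 + 39.90·cos²45.8°·tan33.2° = 7.1 + 39.90·0.4860·0.6544 = 19.790 kPa
Denominator = 39.90·sin45.8°·cos45.8° = 39.90·0.7169·0.6972 = 19.942 kPa
FS = 19.790 / 19.942 = 0.992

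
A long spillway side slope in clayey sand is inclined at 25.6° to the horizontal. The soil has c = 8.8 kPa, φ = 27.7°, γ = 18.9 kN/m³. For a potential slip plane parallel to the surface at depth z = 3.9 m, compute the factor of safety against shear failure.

FS = 1.40

For an infinite slope with a slip plane parallel to the surface (no pore pressure): FS = [c + γz cos²β tanφ] / [γz sinβ cosβ].
γz = 18.9·3.9 = 73.71 kN/m²
Numerator = 8.8 + 73.71·cos²25.6°·tan27.7° = 8.8 + 73.71·0.8133·0.5250 = 40.274 kPa
Denominator = 73.71·sin25.6°·cos25.6° = 73.71·0.4321·0.9018 = 28.723 kPa
FS = 40.274 / 28.723 = 1.402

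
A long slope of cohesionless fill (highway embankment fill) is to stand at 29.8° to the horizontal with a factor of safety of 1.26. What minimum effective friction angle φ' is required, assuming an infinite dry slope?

FS = tanφ'/tanβ ⇒ tanφ' = FS · tanβ = 1.26 · tan29.8° = 0.7216
φ' = arctan(0.7216) = 35.81°

φ' = 35.8°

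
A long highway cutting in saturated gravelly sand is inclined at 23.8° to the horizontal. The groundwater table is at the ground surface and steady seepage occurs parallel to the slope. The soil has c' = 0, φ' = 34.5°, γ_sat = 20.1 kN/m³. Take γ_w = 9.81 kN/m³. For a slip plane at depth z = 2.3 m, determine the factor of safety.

With seepage parallel to the slope and the water table at the surface, the effective normal stress on the slip plane uses the buoyant unit weight γ' = γ_sat − γ_w while the driving shear stress uses γ_sat:
FS = [c' + γ' z cos²β tanφ'] / [γ_sat z sinβ cosβ]
(For c' = 0 this reduces to FS = (γ'/γ_sat)·tanφ'/tanβ.)
γ' = 20.1 − 9.81 = 10.29 kN/m³
Numerator = 0.0 + 10.29·2.3·cos²23.8°·tan34.5° = 0.0 + 10.29·2.3·0.8372·0.6873 = 13.617 kPa
Denominator = 20.1·2.3·sin23.8°·cos23.8° = 20.1·2.3·0.4035·0.9150 = 17.069 kPa
FS = 13.617 / 17.069 = 0.798

FS = 0.80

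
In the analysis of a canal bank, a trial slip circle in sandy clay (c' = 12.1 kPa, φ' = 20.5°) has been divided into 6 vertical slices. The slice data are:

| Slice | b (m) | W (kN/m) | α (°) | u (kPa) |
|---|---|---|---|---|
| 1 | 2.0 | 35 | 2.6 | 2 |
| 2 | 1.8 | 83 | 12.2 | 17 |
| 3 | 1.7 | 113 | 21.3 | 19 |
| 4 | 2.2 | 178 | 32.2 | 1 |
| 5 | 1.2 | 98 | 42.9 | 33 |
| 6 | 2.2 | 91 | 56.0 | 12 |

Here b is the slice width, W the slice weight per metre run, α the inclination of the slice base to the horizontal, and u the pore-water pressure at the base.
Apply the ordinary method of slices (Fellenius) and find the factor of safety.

Ordinary method of slices: FS = Σ[c'·Δl_i + (W_i cosα_i − u_i·Δl_i)·tanφ'] / Σ W_i sinα_i, with Δl_i = b_i / cosα_i.
Slice 1: Δl = 2.0/cos2.6° = 2.002 m; N'_1 = 35·cos2.6° − 2·2.002 = 31.0; c'Δl = 24.22; W sinα = 1.6
Slice 2: Δl = 1.8/cos12.2° = 1.842 m; N'_2 = 83·cos12.2° − 17·1.842 = 49.8; c'Δl = 22.28; W sinα = 17.5
Slice 3: Δl = 1.7/cos21.3° = 1.825 m; N'_3 = 113·cos21.3° − 19·1.825 = 70.6; c'Δl = 22.08; W sinα = 41.0
Slice 4: Δl = 2.2/cos32.2° = 2.600 m; N'_4 = 178·cos32.2° − 1·2.600 = 148.0; c'Δl = 31.46; W sinα = 94.9
Slice 5: Δl = 1.2/cos42.9° = 1.638 m; N'_5 = 98·cos42.9° − 33·1.638 = 17.7; c'Δl = 19.82; W sinα = 66.7
Slice 6: Δl = 2.2/cos56.0° = 3.934 m; N'_6 = 91·cos56.0° − 12·3.934 = 3.7; c'Δl = 47.60; W sinα = 75.4
Σc'Δl = 167.5 kN/m; ΣN' = 320.8 kN/m; ΣW sinα = 297.2 kN/m
Resisting = 167.5 + 320.8·tan20.5° = 167.5 + 119.9 = 287.4 kN/m
FS = 287.4 / 297.2 = 0.967

FS = 0.97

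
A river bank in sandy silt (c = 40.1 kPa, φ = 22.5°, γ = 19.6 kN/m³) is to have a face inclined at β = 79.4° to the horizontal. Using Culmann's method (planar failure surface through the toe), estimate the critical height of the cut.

Culmann's analysis gives the critical failure plane at α_cr = (β + φ)/2 = (79.4 + 22.5)/2 = 51.0°, and the critical height
H_c = (4c/γ) · sinβ cosφ / [1 − cos(β − φ)]
    = (4·40.1/19.6) · sin79.4°·cos22.5° / [1 − cos(56.9°)]
    = 8.184 · 0.9829·0.9239 / [1 − 0.5461]
    = 8.184 · 0.9081 / 0.4539
    = 16.37 m

H_c = 16.37 m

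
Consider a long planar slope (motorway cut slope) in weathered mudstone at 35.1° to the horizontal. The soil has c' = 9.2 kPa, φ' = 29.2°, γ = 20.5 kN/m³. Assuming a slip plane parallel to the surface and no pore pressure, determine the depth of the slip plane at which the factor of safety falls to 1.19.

z = 2.42 m

Setting FS = 1.19 in FS = [c' + γz cos²β tanφ'] / [γz sinβ cosβ] and solving for z:
z = c' / [γ cosβ (FS·sinβ − cosβ·tanφ')]
  = 9.2 / [20.5·cos35.1°·(1.19·sin35.1° − cos35.1°·tan29.2°)]
  = 9.2 / [20.5·0.8181·(1.19·0.5750 − 0.8181·0.5589)]
  = 9.2 / 3.8074 = 2.416 m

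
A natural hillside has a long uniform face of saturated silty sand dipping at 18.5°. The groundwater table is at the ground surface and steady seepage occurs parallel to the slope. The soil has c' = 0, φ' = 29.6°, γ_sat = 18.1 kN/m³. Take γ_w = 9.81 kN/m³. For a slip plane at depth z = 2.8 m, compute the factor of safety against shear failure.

FS = 0.78

With seepage parallel to the slope and the water table at the surface, the effective normal stress on the slip plane uses the buoyant unit weight γ' = γ_sat − γ_w while the driving shear stress uses γ_sat:
FS = [c' + γ' z cos²β tanφ'] / [γ_sat z sinβ cosβ]
(For c' = 0 this reduces to FS = (γ'/γ_sat)·tanφ'/tanβ.)
γ' = 18.1 − 9.81 = 8.29 kN/m³
Numerator = 0.0 + 8.29·2.8·cos²18.5°·tan29.6° = 0.0 + 8.29·2.8·0.8993·0.5681 = 11.859 kPa
Denominator = 18.1·2.8·sin18.5°·cos18.5° = 18.1·2.8·0.3173·0.9483 = 15.250 kPa
FS = 11.859 / 15.250 = 0.778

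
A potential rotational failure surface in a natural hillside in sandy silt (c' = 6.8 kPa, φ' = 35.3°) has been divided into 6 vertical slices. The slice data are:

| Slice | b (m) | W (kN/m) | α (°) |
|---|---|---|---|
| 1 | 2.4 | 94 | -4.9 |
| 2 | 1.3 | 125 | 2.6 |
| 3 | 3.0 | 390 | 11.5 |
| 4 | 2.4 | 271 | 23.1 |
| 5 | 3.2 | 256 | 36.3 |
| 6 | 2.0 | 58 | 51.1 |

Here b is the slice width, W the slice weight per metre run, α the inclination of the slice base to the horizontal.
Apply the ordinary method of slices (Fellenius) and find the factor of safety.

Ordinary method of slices: FS = Σ[c'·Δl_i + (W_i cosα_i)·tanφ'] / Σ W_i sinα_i, with Δl_i = b_i / cosα_i.
Slice 1: Δl = 2.4/cos(-4.9°) = 2.409 m; N'_1 = 94·cos(-4.9°) = 93.7; c'Δl = 16.38; W sinα = -8.0
Slice 2: Δl = 1.3/cos2.6° = 1.301 m; N'_2 = 125·cos2.6° = 124.9; c'Δl = 8.85; W sinα = 5.7
Slice 3: Δl = 3.0/cos11.5° = 3.061 m; N'_3 = 390·cos11.5° = 382.2; c'Δl = 20.82; W sinα = 77.8
Slice 4: Δl = 2.4/cos23.1° = 2.609 m; N'_4 = 271·cos23.1° = 249.3; c'Δl = 17.74; W sinα = 106.3
Slice 5: Δl = 3.2/cos36.3° = 3.971 m; N'_5 = 256·cos36.3° = 206.3; c'Δl = 27.00; W sinα = 151.6
Slice 6: Δl = 2.0/cos51.1° = 3.185 m; N'_6 = 58·cos51.1° = 36.4; c'Δl = 21.66; W sinα = 45.1
Σc'Δl = 112.4 kN/m; ΣN' = 1092.7 kN/m; ΣW sinα = 378.4 kN/m
Resisting = 112.4 + 1092.7·tan35.3° = 112.4 + 773.7 = 886.1 kN/m
FS = 886.1 / 378.4 = 2.342

FS = 2.34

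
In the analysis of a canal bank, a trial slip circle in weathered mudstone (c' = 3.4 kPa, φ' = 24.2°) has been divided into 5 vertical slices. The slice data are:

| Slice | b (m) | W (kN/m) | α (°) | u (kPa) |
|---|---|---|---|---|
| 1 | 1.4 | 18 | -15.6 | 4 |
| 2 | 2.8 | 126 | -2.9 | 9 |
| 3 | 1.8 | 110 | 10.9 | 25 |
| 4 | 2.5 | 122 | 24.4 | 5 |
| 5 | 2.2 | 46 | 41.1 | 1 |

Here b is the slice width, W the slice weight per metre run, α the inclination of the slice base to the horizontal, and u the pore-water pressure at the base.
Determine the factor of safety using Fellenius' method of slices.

FS = 1.95

Ordinary method of slices: FS = Σ[c'·Δl_i + (W_i cosα_i − u_i·Δl_i)·tanφ'] / Σ W_i sinα_i, with Δl_i = b_i / cosα_i.
Slice 1: Δl = 1.4/cos(-15.6°) = 1.454 m; N'_1 = 18·cos(-15.6°) − 4·1.454 = 11.5; c'Δl = 4.94; W sinα = -4.8
Slice 2: Δl = 2.8/cos(-2.9°) = 2.804 m; N'_2 = 126·cos(-2.9°) − 9·2.804 = 100.6; c'Δl = 9.53; W sinα = -6.4
Slice 3: Δl = 1.8/cos10.9° = 1.833 m; N'_3 = 110·cos10.9° − 25·1.833 = 62.2; c'Δl = 6.23; W sinα = 20.8
Slice 4: Δl = 2.5/cos24.4° = 2.745 m; N'_4 = 122·cos24.4° − 5·2.745 = 97.4; c'Δl = 9.33; W sinα = 50.4
Slice 5: Δl = 2.2/cos41.1° = 2.919 m; N'_5 = 46·cos41.1° − 1·2.919 = 31.7; c'Δl = 9.93; W sinα = 30.2
Σc'Δl = 40.0 kN/m; ΣN' = 303.4 kN/m; ΣW sinα = 90.2 kN/m
Resisting = 40.0 + 303.4·tan24.2° = 40.0 + 136.4 = 176.3 kN/m
FS = 176.3 / 90.2 = 1.954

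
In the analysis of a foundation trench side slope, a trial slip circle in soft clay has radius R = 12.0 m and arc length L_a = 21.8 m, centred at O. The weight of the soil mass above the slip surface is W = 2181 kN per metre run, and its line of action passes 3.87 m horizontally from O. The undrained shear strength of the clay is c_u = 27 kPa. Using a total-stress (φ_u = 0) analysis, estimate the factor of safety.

Taking moments about the centre O, the resisting moment is provided by the undrained shear strength acting along the arc:
M_R = c_u·L_a·R = 27·21.80·12.0 = 7063.2 kN·m/m
M_D = W·d = 2181·3.87 = 8440.5 kN·m/m
FS = M_R / M_D = 7063.2 / 8440.5 = 0.837

FS = 0.84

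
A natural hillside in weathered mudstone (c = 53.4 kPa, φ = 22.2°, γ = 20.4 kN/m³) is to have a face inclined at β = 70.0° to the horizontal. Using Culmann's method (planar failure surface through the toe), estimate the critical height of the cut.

H_c = 27.75 m

Culmann's analysis gives the critical failure plane at α_cr = (β + φ)/2 = (70.0 + 22.2)/2 = 46.1°, and the critical height
H_c = (4c/γ) · sinβ cosφ / [1 − cos(β − φ)]
    = (4·53.4/20.4) · sin70.0°·cos22.2° / [1 − cos(47.8°)]
    = 10.471 · 0.9397·0.9259 / [1 − 0.6717]
    = 10.471 · 0.8700 / 0.3283
    = 27.75 m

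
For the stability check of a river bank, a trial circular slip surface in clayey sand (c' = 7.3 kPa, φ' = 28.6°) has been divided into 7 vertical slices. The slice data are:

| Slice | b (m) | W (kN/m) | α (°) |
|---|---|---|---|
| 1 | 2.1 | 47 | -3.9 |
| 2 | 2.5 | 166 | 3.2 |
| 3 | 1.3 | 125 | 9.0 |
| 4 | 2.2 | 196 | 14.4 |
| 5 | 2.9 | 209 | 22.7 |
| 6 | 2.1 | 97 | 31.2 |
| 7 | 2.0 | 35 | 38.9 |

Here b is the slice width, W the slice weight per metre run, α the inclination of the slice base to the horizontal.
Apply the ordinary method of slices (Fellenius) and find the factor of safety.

FS = 2.51

Ordinary method of slices: FS = Σ[c'·Δl_i + (W_i cosα_i)·tanφ'] / Σ W_i sinα_i, with Δl_i = b_i / cosα_i.
Slice 1: Δl = 2.1/cos(-3.9°) = 2.105 m; N'_1 = 47·cos(-3.9°) = 46.9; c'Δl = 15.37; W sinα = -3.2
Slice 2: Δl = 2.5/cos3.2° = 2.504 m; N'_2 = 166·cos3.2° = 165.7; c'Δl = 18.28; W sinα = 9.3
Slice 3: Δl = 1.3/cos9.0° = 1.316 m; N'_3 = 125·cos9.0° = 123.5; c'Δl = 9.61; W sinα = 19.6
Slice 4: Δl = 2.2/cos14.4° = 2.271 m; N'_4 = 196·cos14.4° = 189.8; c'Δl = 16.58; W sinα = 48.7
Slice 5: Δl = 2.9/cos22.7° = 3.144 m; N'_5 = 209·cos22.7° = 192.8; c'Δl = 22.95; W sinα = 80.7
Slice 6: Δl = 2.1/cos31.2° = 2.455 m; N'_6 = 97·cos31.2° = 83.0; c'Δl = 17.92; W sinα = 50.2
Slice 7: Δl = 2.0/cos38.9° = 2.570 m; N'_7 = 35·cos38.9° = 27.2; c'Δl = 18.76; W sinα = 22.0
Σc'Δl = 119.5 kN/m; ΣN' = 829.0 kN/m; ΣW sinα = 227.2 kN/m
Resisting = 119.5 + 829.0·tan28.6° = 119.5 + 452.0 = 571.4 kN/m
FS = 571.4 / 227.2 = 2.515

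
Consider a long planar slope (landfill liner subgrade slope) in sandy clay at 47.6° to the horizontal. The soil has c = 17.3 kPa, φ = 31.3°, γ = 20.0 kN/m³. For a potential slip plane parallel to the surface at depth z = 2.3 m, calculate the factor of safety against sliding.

FS = 1.31

For an infinite slope with a slip plane parallel to the surface (no pore pressure): FS = [c + γz cos²β tanφ] / [γz sinβ cosβ].
γz = 20.0·2.3 = 46.00 kN/m²
Numerator = 17.3 + 46.00·cos²47.6°·tan31.3° = 17.3 + 46.00·0.4547·0.6080 = 30.017 kPa
Denominator = 46.00·sin47.6°·cos47.6° = 46.00·0.7385·0.6743 = 22.905 kPa
FS = 30.017 / 22.905 = 1.310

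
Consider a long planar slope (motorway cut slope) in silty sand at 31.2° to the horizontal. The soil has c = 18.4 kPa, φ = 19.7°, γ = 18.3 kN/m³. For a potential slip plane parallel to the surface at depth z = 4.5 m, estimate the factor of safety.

FS = 1.10

For an infinite slope with a slip plane parallel to the surface (no pore pressure): FS = [c + γz cos²β tanφ] / [γz sinβ cosβ].
γz = 18.3·4.5 = 82.35 kN/m²
Numerator = 18.4 + 82.35·cos²31.2°·tan19.7° = 18.4 + 82.35·0.7316·0.3581 = 39.973 kPa
Denominator = 82.35·sin31.2°·cos31.2° = 82.35·0.5180·0.8554 = 36.489 kPa
FS = 39.973 / 36.489 = 1.095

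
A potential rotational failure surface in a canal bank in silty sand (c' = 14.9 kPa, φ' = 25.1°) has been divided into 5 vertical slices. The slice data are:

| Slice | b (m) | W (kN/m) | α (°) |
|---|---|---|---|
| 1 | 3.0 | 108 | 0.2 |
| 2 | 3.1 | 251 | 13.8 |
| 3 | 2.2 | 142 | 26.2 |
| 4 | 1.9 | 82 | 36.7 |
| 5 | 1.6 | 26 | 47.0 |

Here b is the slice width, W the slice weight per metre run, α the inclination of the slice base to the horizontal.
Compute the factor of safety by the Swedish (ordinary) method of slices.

FS = 2.42

Ordinary method of slices: FS = Σ[c'·Δl_i + (W_i cosα_i)·tanφ'] / Σ W_i sinα_i, with Δl_i = b_i / cosα_i.
Slice 1: Δl = 3.0/cos0.2° = 3.000 m; N'_1 = 108·cos0.2° = 108.0; c'Δl = 44.70; W sinα = 0.4
Slice 2: Δl = 3.1/cos13.8° = 3.192 m; N'_2 = 251·cos13.8° = 243.8; c'Δl = 47.56; W sinα = 59.9
Slice 3: Δl = 2.2/cos26.2° = 2.452 m; N'_3 = 142·cos26.2° = 127.4; c'Δl = 36.53; W sinα = 62.7
Slice 4: Δl = 1.9/cos36.7° = 2.370 m; N'_4 = 82·cos36.7° = 65.7; c'Δl = 35.31; W sinα = 49.0
Slice 5: Δl = 1.6/cos47.0° = 2.346 m; N'_5 = 26·cos47.0° = 17.7; c'Δl = 34.96; W sinα = 19.0
Σc'Δl = 199.1 kN/m; ΣN' = 562.6 kN/m; ΣW sinα = 191.0 kN/m
Resisting = 199.1 + 562.6·tan25.1° = 199.1 + 263.6 = 462.6 kN/m
FS = 462.6 / 191.0 = 2.423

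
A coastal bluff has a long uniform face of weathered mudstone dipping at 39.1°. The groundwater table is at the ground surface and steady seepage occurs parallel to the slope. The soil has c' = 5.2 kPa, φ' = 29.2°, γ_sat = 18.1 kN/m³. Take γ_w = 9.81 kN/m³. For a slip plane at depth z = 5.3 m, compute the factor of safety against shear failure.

With seepage parallel to the slope and the water table at the surface, the effective normal stress on the slip plane uses the buoyant unit weight γ' = γ_sat − γ_w while the driving shear stress uses γ_sat:
FS = [c' + γ' z cos²β tanφ'] / [γ_sat z sinβ cosβ]
γ' = 18.1 − 9.81 = 8.29 kN/m³
Numerator = 5.2 + 8.29·5.3·cos²39.1°·tan29.2° = 5.2 + 8.29·5.3·0.6022·0.5589 = 19.989 kPa
Denominator = 18.1·5.3·sin39.1°·cos39.1° = 18.1·5.3·0.6307·0.7760 = 46.951 kPa
FS = 19.989 / 46.951 = 0.426

FS = 0.43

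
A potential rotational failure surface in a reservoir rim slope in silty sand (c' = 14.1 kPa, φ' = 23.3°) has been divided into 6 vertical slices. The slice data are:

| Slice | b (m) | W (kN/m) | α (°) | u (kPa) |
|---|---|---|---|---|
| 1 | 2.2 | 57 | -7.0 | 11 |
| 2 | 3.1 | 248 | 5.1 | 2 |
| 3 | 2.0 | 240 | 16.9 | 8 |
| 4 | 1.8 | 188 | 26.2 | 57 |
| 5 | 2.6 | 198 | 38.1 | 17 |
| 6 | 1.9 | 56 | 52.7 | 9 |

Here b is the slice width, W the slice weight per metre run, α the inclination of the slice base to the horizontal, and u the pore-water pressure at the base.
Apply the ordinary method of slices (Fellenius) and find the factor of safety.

Ordinary method of slices: FS = Σ[c'·Δl_i + (W_i cosα_i − u_i·Δl_i)·tanφ'] / Σ W_i sinα_i, with Δl_i = b_i / cosα_i.
Slice 1: Δl = 2.2/cos(-7.0°) = 2.217 m; N'_1 = 57·cos(-7.0°) − 11·2.217 = 32.2; c'Δl = 31.25; W sinα = -6.9
Slice 2: Δl = 3.1/cos5.1° = 3.112 m; N'_2 = 248·cos5.1° − 2·3.112 = 240.8; c'Δl = 43.88; W sinα = 22.0
Slice 3: Δl = 2.0/cos16.9° = 2.090 m; N'_3 = 240·cos16.9° − 8·2.090 = 212.9; c'Δl = 29.47; W sinα = 69.8
Slice 4: Δl = 1.8/cos26.2° = 2.006 m; N'_4 = 188·cos26.2° − 57·2.006 = 54.3; c'Δl = 28.29; W sinα = 83.0
Slice 5: Δl = 2.6/cos38.1° = 3.304 m; N'_5 = 198·cos38.1° − 17·3.304 = 99.6; c'Δl = 46.59; W sinα = 122.2
Slice 6: Δl = 1.9/cos52.7° = 3.135 m; N'_6 = 56·cos52.7° − 9·3.135 = 5.7; c'Δl = 44.21; W sinα = 44.5
Σc'Δl = 223.7 kN/m; ΣN' = 645.6 kN/m; ΣW sinα = 334.6 kN/m
Resisting = 223.7 + 645.6·tan23.3° = 223.7 + 278.0 = 501.7 kN/m
FS = 501.7 / 334.6 = 1.500

FS = 1.50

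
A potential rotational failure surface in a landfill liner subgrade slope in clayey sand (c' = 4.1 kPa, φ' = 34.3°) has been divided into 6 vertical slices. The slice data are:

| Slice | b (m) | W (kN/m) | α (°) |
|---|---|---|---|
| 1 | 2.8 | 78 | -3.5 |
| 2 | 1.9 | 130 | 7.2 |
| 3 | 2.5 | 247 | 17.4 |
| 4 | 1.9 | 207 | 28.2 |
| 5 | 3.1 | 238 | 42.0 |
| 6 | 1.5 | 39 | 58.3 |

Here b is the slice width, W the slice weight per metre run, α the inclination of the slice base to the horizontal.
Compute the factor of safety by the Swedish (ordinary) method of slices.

Ordinary method of slices: FS = Σ[c'·Δl_i + (W_i cosα_i)·tanφ'] / Σ W_i sinα_i, with Δl_i = b_i / cosα_i.
Slice 1: Δl = 2.8/cos(-3.5°) = 2.805 m; N'_1 = 78·cos(-3.5°) = 77.9; c'Δl = 11.50; W sinα = -4.8
Slice 2: Δl = 1.9/cos7.2° = 1.915 m; N'_2 = 130·cos7.2° = 129.0; c'Δl = 7.85; W sinα = 16.3
Slice 3: Δl = 2.5/cos17.4° = 2.620 m; N'_3 = 247·cos17.4° = 235.7; c'Δl = 10.74; W sinα = 73.9
Slice 4: Δl = 1.9/cos28.2° = 2.156 m; N'_4 = 207·cos28.2° = 182.4; c'Δl = 8.84; W sinα = 97.8
Slice 5: Δl = 3.1/cos42.0° = 4.171 m; N'_5 = 238·cos42.0° = 176.9; c'Δl = 17.10; W sinα = 159.3
Slice 6: Δl = 1.5/cos58.3° = 2.855 m; N'_6 = 39·cos58.3° = 20.5; c'Δl = 11.70; W sinα = 33.2
Σc'Δl = 67.7 kN/m; ΣN' = 822.3 kN/m; ΣW sinα = 375.6 kN/m
Resisting = 67.7 + 822.3·tan34.3° = 67.7 + 560.9 = 628.7 kN/m
FS = 628.7 / 375.6 = 1.674

FS = 1.67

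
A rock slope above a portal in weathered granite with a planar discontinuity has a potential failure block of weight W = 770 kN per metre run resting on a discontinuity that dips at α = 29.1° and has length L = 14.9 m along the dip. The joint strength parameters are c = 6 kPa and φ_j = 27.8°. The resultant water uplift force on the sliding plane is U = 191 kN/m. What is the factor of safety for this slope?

FS = 0.92

Resolving the block weight along and normal to the plane and applying the Mohr–Coulomb strength on the joint:
N' = W cosα − U = 770·cos29.1° − 191 = 481.8 kN/m
Driving force T = W sinα = 770·sin29.1° = 374.5 kN/m
Resisting force R = c·L + N'·tanφ_j = 6·14.9 + 481.8·tan27.8° = 89.4 + 254.0 = 343.4 kN/m
FS = R / T = 343.4 / 374.5 = 0.917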